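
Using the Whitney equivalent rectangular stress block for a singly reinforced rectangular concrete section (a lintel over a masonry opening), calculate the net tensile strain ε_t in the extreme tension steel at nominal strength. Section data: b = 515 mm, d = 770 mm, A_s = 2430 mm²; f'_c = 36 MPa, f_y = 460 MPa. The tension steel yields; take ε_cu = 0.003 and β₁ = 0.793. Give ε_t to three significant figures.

ε_t ≈ 0.0228

a = A_s f_y/(0.85 f'_c b) = 70.93 mm.
β₁ = 0.793, so c = a/β₁ = 70.93/0.793 = 89.45 mm.
From the linear strain diagram with ε_cu = 0.003: ε_t = 0.003 (d − c)/c = 0.003 × (770 − 89.45)/89.45 = 0.0228.
Since ε_t ≥ 0.005, the section is tension-controlled.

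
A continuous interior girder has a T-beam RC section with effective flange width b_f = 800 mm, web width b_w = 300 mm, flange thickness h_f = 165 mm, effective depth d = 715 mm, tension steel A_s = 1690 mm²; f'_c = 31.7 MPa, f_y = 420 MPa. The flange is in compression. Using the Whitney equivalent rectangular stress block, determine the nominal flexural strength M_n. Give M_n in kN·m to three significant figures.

M_n ≈ 496 kN·m

Tension: T = A_s f_y = 1690 × 420 = 709800 N.
Try a within the flange: a = T/(0.85 f'_c b_f) = 709800/(0.85 × 31.7 × 800) = 32.93 mm.
Since a = 32.93 ≤ h_f = 165 mm, the stress block lies entirely in the flange; analyse as a rectangular beam of width b_f.
M_n = T(d − a/2) = 709800 × (715 − 16.465) = 495.82 × 10⁶ N·mm.
M_n = 495.82 kN·m.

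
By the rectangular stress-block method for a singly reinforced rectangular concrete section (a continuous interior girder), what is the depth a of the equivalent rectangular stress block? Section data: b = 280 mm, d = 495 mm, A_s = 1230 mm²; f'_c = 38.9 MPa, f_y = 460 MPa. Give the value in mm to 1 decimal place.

a ≈ 61.1 mm

T = A_s f_y = 1230 × 460 = 565800 N = 565.8 kN.
Setting C = 0.85 f'_c a b equal to T: a = 565800/(0.85 × 38.9 × 280) = 61.1 mm.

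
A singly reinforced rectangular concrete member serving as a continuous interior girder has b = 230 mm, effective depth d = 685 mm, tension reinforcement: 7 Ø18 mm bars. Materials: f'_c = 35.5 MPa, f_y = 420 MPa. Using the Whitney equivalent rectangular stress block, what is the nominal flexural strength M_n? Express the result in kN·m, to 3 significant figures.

M_n ≈ 471 kN·m

A_s = 7 × 254 = 1778 mm².
T = A_s f_y = 1778 × 420 = 746760 N = 746.76 kN.
From C = T: a = T/(0.85 f'_c b) = 746760/(0.85 × 35.5 × 230) = 107.60 mm.
M_n = T(d − a/2) = 746.76 kN × (685 − 53.8) mm = 471.35 kN·m.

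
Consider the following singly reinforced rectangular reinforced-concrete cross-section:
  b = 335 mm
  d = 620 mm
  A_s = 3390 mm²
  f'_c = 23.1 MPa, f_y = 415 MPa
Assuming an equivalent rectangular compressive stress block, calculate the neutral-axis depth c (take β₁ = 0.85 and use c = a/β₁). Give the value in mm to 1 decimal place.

c ≈ 251.6 mm

T = A_s f_y = 3390 × 415 = 1406850 N = 1406.85 kN.
Setting C = 0.85 f'_c a b equal to T: a = 1406850/(0.85 × 23.1 × 335) = 213.881 mm.
With β₁ = 0.85, c = a/β₁ = 213.881/0.85 = 251.6 mm.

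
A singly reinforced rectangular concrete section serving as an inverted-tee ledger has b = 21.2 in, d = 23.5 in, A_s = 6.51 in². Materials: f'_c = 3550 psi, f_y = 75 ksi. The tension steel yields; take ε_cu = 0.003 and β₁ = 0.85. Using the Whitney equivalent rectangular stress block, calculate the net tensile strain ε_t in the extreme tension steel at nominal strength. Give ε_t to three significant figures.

ε_t ≈ 0.00485

a = A_s f_y/(0.85 f'_c b) = 7.632 in.
β₁ = 0.85, so c = a/β₁ = 7.632/0.85 = 8.979 in.
From the linear strain diagram with ε_cu = 0.003: ε_t = 0.003 (d − c)/c = 0.003 × (23.5 − 8.979)/8.979 = 0.00485.
ε_t is between 0.004 and 0.005 — transition zone.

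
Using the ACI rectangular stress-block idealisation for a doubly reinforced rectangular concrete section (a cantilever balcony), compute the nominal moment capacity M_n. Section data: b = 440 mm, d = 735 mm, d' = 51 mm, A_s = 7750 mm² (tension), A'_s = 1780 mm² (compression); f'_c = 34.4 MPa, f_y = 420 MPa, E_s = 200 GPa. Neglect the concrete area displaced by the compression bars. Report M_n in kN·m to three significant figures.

Assume both tension and compression steel yield.
Net tension couple steel: A_s − A'_s = 5970 mm².
a = (A_s − A'_s) f_y / (0.85 f'_c b) = 2507400/(0.85 × 34.4 × 440) = 194.89 mm.
c = a/β₁ = 194.89/0.804 = 242.40 mm; ε'_s = 0.003(c − d')/c = 0.0024 ≥ f_y/E_s = 0.0021, so compression steel does yield.
M_n = (A_s − A'_s) f_y (d − a/2) + A'_s f_y (d − d') = [2507400 × (735 − 97.445) + 747600 × (735 − 51)] × 10⁻⁶ = 1598.61 + 511.36 = 2109.97 kN·m.

M_n ≈ 2110 kN·m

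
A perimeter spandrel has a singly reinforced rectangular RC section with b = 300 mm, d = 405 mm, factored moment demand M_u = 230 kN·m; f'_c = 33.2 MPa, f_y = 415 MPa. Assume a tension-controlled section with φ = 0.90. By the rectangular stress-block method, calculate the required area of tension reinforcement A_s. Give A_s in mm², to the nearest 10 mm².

A_s ≈ 1690 mm²

M_n = M_u/φ = 230/0.90 = 255.556 kN·m.
With M_n = 0.85 f'_c a b (d − a/2), solve the quadratic for a:
a = d − √(d² − 2M_n/(0.85 f'_c b)) = 405 − √(405² − 2 × 255.556×10⁶/(0.85 × 33.2 × 300)) = 83.05 mm.
A_s = 0.85 f'_c a b / f_y = 0.85 × 33.2 × 83.05 × 300 / 415 = 1694.2 mm².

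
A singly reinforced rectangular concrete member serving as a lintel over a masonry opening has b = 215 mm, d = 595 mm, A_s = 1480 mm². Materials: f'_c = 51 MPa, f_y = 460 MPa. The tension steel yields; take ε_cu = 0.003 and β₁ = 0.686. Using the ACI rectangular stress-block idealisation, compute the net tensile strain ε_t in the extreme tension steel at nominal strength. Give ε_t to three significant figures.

ε_t ≈ 0.0138

a = A_s f_y/(0.85 f'_c b) = 73.05 mm.
β₁ = 0.686, so c = a/β₁ = 73.05/0.686 = 106.49 mm.
From the linear strain diagram with ε_cu = 0.003: ε_t = 0.003 (d − c)/c = 0.003 × (595 − 106.49)/106.49 = 0.0138.
Since ε_t ≥ 0.005, the section is tension-controlled.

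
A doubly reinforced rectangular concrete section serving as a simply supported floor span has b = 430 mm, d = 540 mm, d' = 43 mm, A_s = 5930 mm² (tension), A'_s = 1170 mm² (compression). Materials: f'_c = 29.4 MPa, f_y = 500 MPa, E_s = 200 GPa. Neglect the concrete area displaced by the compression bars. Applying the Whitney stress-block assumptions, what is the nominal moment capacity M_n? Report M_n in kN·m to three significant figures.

M_n ≈ 1310 kN·m

Assume both tension and compression steel yield.
Net tension couple steel: A_s − A'_s = 4760 mm².
a = (A_s − A'_s) f_y / (0.85 f'_c b) = 2380000/(0.85 × 29.4 × 430) = 221.48 mm.
c = a/β₁ = 221.48/0.84 = 263.67 mm; ε'_s = 0.003(c − d')/c = 0.0025 ≥ f_y/E_s = 0.0025, so compression steel does yield.
M_n = (A_s − A'_s) f_y (d − a/2) + A'_s f_y (d − d') = [2380000 × (540 − 110.74) + 585000 × (540 − 43)] × 10⁻⁶ = 1021.64 + 290.75 = 1312.39 kN·m.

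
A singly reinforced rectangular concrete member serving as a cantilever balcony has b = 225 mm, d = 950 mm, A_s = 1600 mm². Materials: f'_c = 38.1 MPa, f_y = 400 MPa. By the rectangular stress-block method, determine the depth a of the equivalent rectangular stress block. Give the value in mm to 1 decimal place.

T = A_s f_y = 1600 × 400 = 640000 N = 640 kN.
Setting C = 0.85 f'_c a b equal to T: a = 640000/(0.85 × 38.1 × 225) = 87.8 mm.

a ≈ 87.8 mm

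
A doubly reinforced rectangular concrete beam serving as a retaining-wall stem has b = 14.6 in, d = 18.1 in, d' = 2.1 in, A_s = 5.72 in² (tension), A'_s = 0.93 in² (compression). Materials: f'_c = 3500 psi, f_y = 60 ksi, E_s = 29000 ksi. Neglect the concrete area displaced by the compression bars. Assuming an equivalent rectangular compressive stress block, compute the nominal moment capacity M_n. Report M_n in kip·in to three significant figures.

M_n ≈ 5140 kip·in

Assume both steels yield.
a = (A_s − A'_s) f_y/(0.85 f'_c b) = (5.72 − 0.93) × 60/(0.85 × 3.5 × 14.6) = 6.617 in.
c = a/β₁ = 6.617/0.85 = 7.785 in; ε'_s = 0.003(c − d')/c = 0.0022 ≥ ε_y = 0.0021, so the compression steel yields.
M_n = (A_s − A'_s) f_y (d − a/2) + A'_s f_y (d − d') = 287.4 × (18.1 − 3.3085) + 55.8 × (18.1 − 2.1) = 4251.1 + 892.8 = 5143.9 kip·in.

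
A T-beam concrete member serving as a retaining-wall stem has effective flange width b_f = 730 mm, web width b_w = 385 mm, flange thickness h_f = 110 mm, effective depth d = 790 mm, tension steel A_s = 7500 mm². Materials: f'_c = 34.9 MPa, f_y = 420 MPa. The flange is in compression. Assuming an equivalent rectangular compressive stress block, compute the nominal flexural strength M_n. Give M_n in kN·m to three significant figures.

M_n ≈ 2250 kN·m

Tension: T = A_s f_y = 7500 × 420 = 3150000 N.
Try a within the flange: a = T/(0.85 f'_c b_f) = 3150000/(0.85 × 34.9 × 730) = 145.46 mm.
a = 145.46 > h_f = 110 mm: the block extends into the web. Split into flange-overhang and web parts.
C_f = 0.85 f'_c (b_f − b_w) h_f = 0.85 × 34.9 × (730 − 385) × 110 = 1125787 N.
Remaining web compression depth: a_w = (T − C_f)/(0.85 f'_c b_w) = (3150000 − 1125787)/(0.85 × 34.9 × 385) = 177.24 mm.
M_n = C_f(d − h_f/2) + (T − C_f)(d − a_w/2) = 1125787 × (790 − 55) + 2024213 × (790 − 88.62) = 827.45 + 1419.74 = 2247.19 × 10⁶ N·mm.
M_n = 2247.19 kN·m.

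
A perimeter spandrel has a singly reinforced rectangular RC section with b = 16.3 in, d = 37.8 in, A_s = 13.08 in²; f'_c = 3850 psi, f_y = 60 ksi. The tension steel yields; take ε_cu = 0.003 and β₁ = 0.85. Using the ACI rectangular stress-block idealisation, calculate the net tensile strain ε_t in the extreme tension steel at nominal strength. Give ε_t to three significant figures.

a = A_s f_y/(0.85 f'_c b) = 14.713 in.
β₁ = 0.85, so c = a/β₁ = 14.713/0.85 = 17.309 in.
From the linear strain diagram with ε_cu = 0.003: ε_t = 0.003 (d − c)/c = 0.003 × (37.8 − 17.309)/17.309 = 0.00355.
ε_t < 0.004 — the section is over-reinforced for flexure under ACI limits.

ε_t ≈ 0.00355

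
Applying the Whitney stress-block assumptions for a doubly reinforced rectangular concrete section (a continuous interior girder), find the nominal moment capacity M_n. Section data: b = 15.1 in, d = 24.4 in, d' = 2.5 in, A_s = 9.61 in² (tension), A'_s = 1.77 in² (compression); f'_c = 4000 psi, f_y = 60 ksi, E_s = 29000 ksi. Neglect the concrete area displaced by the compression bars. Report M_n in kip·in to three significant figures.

M_n ≈ 11600 kip·in

Assume both steels yield.
a = (A_s − A'_s) f_y/(0.85 f'_c b) = (9.61 − 1.77) × 60/(0.85 × 4 × 15.1) = 9.162 in.
c = a/β₁ = 9.162/0.85 = 10.779 in; ε'_s = 0.003(c − d')/c = 0.0023 ≥ ε_y = 0.0021, so the compression steel yields.
M_n = (A_s − A'_s) f_y (d − a/2) + A'_s f_y (d − d') = 470.4 × (24.4 − 4.581) + 106.2 × (24.4 − 2.5) = 9322.9 + 2325.8 = 11648.7 kip·in.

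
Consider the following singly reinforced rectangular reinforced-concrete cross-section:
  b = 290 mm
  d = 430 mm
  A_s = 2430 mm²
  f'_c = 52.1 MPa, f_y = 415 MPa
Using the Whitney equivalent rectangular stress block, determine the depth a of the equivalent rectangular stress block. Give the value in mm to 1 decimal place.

a ≈ 78.5 mm

T = A_s f_y = 2430 × 415 = 1008450 N = 1008.45 kN.
Setting C = 0.85 f'_c a b equal to T: a = 1008450/(0.85 × 52.1 × 290) = 78.5 mm.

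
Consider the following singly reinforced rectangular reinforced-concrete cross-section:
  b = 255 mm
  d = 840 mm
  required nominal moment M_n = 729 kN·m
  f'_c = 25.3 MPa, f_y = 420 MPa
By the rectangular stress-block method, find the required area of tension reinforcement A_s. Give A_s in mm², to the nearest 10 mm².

A_s ≈ 2310 mm²

With M_n = 0.85 f'_c a b (d − a/2), solve the quadratic for a:
a = d − √(d² − 2M_n/(0.85 f'_c b)) = 840 − √(840² − 2 × 729×10⁶/(0.85 × 25.3 × 255)) = 176.88 mm.
A_s = 0.85 f'_c a b / f_y = 0.85 × 25.3 × 176.88 × 255 / 420 = 2309.5 mm².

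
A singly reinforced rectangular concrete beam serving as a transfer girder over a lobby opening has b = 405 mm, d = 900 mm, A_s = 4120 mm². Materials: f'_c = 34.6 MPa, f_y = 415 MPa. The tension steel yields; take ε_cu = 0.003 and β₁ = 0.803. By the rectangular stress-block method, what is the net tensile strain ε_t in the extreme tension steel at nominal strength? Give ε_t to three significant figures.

ε_t ≈ 0.0121

a = A_s f_y/(0.85 f'_c b) = 143.55 mm.
β₁ = 0.803, so c = a/β₁ = 143.55/0.803 = 178.77 mm.
From the linear strain diagram with ε_cu = 0.003: ε_t = 0.003 (d − c)/c = 0.003 × (900 − 178.77)/178.77 = 0.0121.
Since ε_t ≥ 0.005, the section is tension-controlled.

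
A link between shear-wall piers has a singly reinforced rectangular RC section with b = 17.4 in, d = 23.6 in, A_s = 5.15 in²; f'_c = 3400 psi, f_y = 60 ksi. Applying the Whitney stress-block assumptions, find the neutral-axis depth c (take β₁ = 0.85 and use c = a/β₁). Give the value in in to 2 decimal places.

c ≈ 7.23 in

T = A_s f_y = 5.15 × 60 = 309 kips.
a = T/(0.85 f'_c b) = 309/(0.85 × 3.4 × 17.4) = 6.1449 in.
With β₁ = 0.85, c = a/β₁ = 6.1449/0.85 = 7.23 in.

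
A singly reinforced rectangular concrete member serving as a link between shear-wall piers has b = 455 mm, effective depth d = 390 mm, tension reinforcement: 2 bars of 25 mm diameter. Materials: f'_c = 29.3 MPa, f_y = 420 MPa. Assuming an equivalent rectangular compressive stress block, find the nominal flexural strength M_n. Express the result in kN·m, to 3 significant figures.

A_s = 2 × 491 = 982 mm².
T = A_s f_y = 982 × 420 = 412440 N = 412.44 kN.
From C = T: a = T/(0.85 f'_c b) = 412440/(0.85 × 29.3 × 455) = 36.40 mm.
M_n = T(d − a/2) = 412.44 kN × (390 − 18.2) mm = 153.35 kN·m.

M_n ≈ 153 kN·m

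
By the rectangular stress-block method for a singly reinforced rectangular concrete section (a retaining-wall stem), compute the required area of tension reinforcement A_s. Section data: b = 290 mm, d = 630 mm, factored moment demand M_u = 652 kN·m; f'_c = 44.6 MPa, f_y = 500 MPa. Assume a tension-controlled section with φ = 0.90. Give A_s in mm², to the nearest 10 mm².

A_s ≈ 2530 mm²

M_n = M_u/φ = 652/0.90 = 724.444 kN·m.
With M_n = 0.85 f'_c a b (d − a/2), solve the quadratic for a:
a = d − √(d² − 2M_n/(0.85 f'_c b)) = 630 − √(630² − 2 × 724.444×10⁶/(0.85 × 44.6 × 290)) = 115.11 mm.
A_s = 0.85 f'_c a b / f_y = 0.85 × 44.6 × 115.11 × 290 / 500 = 2531.0 mm².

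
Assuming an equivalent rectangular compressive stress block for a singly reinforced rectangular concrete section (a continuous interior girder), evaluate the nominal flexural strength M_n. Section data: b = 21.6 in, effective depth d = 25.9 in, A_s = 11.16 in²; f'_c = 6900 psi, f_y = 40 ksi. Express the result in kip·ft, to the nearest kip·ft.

T = A_s f_y = 11.16 × 40 = 446.4 kips.
a = T/(0.85 f'_c b) = 446.4/(0.85 × 6.9 × 21.6) = 3.524 in.
M_n = T(d − a/2) = 446.4 × (25.9 − 1.762) = 10775.2 kip·in = 10775.2/12 = 897.93 kip·ft.

M_n ≈ 898 kip·ft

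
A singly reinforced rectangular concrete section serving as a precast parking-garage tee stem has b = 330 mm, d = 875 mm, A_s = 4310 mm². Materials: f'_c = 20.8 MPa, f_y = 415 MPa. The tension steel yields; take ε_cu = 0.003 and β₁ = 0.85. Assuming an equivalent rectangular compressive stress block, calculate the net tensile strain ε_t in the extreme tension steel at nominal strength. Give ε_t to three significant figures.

a = A_s f_y/(0.85 f'_c b) = 306.57 mm.
β₁ = 0.85, so c = a/β₁ = 306.57/0.85 = 360.67 mm.
From the linear strain diagram with ε_cu = 0.003: ε_t = 0.003 (d − c)/c = 0.003 × (875 − 360.67)/360.67 = 0.00428.
ε_t is between 0.004 and 0.005 — transition zone.

ε_t ≈ 0.00428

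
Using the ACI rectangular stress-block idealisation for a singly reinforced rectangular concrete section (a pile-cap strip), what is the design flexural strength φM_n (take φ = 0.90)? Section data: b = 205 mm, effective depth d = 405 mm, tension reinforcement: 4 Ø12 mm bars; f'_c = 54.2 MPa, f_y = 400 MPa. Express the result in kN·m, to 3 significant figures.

φM_n ≈ 64.3 kN·m

A_s = 4 × 113 = 452 mm².
T = A_s f_y = 452 × 400 = 180800 N = 180.8 kN.
From C = T: a = T/(0.85 f'_c b) = 180800/(0.85 × 54.2 × 205) = 19.14 mm.
M_n = T(d − a/2) = 180.8 kN × (405 − 9.57) mm = 71.49 kN·m.
φM_n = 0.90 × 71.49 = 64.34 kN·m.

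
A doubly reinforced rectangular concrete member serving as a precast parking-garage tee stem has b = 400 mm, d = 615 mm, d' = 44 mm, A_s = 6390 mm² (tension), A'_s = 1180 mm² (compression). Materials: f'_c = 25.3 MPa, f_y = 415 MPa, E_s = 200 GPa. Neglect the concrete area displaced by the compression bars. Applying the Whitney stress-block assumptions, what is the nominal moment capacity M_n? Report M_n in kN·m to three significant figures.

M_n ≈ 1340 kN·m

Assume both tension and compression steel yield.
Net tension couple steel: A_s − A'_s = 5210 mm².
a = (A_s − A'_s) f_y / (0.85 f'_c b) = 2162150/(0.85 × 25.3 × 400) = 251.35 mm.
c = a/β₁ = 251.35/0.85 = 295.71 mm; ε'_s = 0.003(c − d')/c = 0.0026 ≥ f_y/E_s = 0.0021, so compression steel does yield.
M_n = (A_s − A'_s) f_y (d − a/2) + A'_s f_y (d − d') = [2162150 × (615 − 125.675) + 489700 × (615 − 44)] × 10⁻⁶ = 1057.99 + 279.62 = 1337.61 kN·m.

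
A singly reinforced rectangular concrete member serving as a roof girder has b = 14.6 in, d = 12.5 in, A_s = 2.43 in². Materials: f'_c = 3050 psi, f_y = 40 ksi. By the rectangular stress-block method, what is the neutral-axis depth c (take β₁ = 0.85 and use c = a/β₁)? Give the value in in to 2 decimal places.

c ≈ 3.02 in

T = A_s f_y = 2.43 × 40 = 97.2 kips.
a = T/(0.85 f'_c b) = 97.2/(0.85 × 3.05 × 14.6) = 2.5680 in.
With β₁ = 0.85, c = a/β₁ = 2.5680/0.85 = 3.02 in.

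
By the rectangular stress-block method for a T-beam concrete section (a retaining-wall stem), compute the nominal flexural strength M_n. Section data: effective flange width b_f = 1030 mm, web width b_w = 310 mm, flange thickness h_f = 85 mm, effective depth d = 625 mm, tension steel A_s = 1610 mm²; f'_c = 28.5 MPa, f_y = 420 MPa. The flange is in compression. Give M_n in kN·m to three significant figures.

M_n ≈ 413 kN·m

Tension: T = A_s f_y = 1610 × 420 = 676200 N.
Try a within the flange: a = T/(0.85 f'_c b_f) = 676200/(0.85 × 28.5 × 1030) = 27.10 mm.
Since a = 27.10 ≤ h_f = 85 mm, the stress block lies entirely in the flange; analyse as a rectangular beam of width b_f.
M_n = T(d − a/2) = 676200 × (625 − 13.55) = 413.46 × 10⁶ N·mm.
M_n = 413.46 kN·m.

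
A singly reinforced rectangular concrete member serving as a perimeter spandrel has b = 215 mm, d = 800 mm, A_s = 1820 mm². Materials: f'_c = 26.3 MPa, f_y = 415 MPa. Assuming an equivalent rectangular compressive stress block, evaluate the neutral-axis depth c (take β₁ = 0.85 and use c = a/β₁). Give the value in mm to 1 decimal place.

c ≈ 184.9 mm

T = A_s f_y = 1820 × 415 = 755300 N = 755.3 kN.
Setting C = 0.85 f'_c a b equal to T: a = 755300/(0.85 × 26.3 × 215) = 157.147 mm.
With β₁ = 0.85, c = a/β₁ = 157.147/0.85 = 184.9 mm.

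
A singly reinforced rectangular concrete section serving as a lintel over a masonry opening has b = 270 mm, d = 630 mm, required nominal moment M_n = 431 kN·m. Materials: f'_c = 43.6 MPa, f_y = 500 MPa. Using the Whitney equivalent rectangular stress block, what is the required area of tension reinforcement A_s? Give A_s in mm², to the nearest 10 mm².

A_s ≈ 1450 mm²

With M_n = 0.85 f'_c a b (d − a/2), solve the quadratic for a:
a = d − √(d² − 2M_n/(0.85 f'_c b)) = 630 − √(630² − 2 × 431×10⁶/(0.85 × 43.6 × 270)) = 72.55 mm.
A_s = 0.85 f'_c a b / f_y = 0.85 × 43.6 × 72.55 × 270 / 500 = 1451.9 mm².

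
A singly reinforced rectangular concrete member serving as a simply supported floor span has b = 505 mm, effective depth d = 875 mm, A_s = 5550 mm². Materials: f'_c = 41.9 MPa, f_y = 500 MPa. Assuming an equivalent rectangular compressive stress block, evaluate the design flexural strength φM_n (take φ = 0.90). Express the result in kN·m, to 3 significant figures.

T = A_s f_y = 5550 × 500 = 2775000 N = 2775 kN.
From C = T: a = T/(0.85 f'_c b) = 2775000/(0.85 × 41.9 × 505) = 154.29 mm.
M_n = T(d − a/2) = 2775 kN × (875 − 77.145) mm = 2214.05 kN·m.
φM_n = 0.90 × 2214.05 = 1992.65 kN·m.

φM_n ≈ 1990 kN·m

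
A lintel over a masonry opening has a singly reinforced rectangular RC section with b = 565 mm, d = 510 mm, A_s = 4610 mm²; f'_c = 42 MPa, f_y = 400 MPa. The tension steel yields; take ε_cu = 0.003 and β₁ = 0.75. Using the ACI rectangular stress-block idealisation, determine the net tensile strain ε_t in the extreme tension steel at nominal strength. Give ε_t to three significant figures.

a = A_s f_y/(0.85 f'_c b) = 91.42 mm.
β₁ = 0.75, so c = a/β₁ = 91.42/0.75 = 121.89 mm.
From the linear strain diagram with ε_cu = 0.003: ε_t = 0.003 (d − c)/c = 0.003 × (510 − 121.89)/121.89 = 0.00955.
Since ε_t ≥ 0.005, the section is tension-controlled.

ε_t ≈ 0.00955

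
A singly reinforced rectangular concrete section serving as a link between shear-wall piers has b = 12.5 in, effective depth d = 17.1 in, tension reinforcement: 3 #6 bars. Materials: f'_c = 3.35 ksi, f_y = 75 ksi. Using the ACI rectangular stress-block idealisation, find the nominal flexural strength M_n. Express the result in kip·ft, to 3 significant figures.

M_n ≈ 130 kip·ft

A_s = 3 × 0.44 = 1.32 in².
T = A_s f_y = 1.32 × 75 = 99 kips.
a = T/(0.85 f'_c b) = 99/(0.85 × 3.35 × 12.5) = 2.781 in.
M_n = T(d − a/2) = 99 × (17.1 − 1.3905) = 1555.2 kip·in = 1555.2/12 = 129.60 kip·ft.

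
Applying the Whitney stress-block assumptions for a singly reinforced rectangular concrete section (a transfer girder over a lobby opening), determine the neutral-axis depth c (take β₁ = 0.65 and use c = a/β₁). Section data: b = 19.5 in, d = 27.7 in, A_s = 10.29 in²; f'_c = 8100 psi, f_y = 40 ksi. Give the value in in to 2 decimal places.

c ≈ 4.72 in

T = A_s f_y = 10.29 × 40 = 411.6 kips.
a = T/(0.85 f'_c b) = 411.6/(0.85 × 8.1 × 19.5) = 3.0658 in.
With β₁ = 0.65, c = a/β₁ = 3.0658/0.65 = 4.72 in.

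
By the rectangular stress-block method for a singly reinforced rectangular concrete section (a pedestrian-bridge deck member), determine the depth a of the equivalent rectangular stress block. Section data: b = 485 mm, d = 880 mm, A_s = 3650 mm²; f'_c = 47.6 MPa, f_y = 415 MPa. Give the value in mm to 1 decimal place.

T = A_s f_y = 3650 × 415 = 1514750 N = 1514.75 kN.
Setting C = 0.85 f'_c a b equal to T: a = 1514750/(0.85 × 47.6 × 485) = 77.2 mm.

a ≈ 77.2 mm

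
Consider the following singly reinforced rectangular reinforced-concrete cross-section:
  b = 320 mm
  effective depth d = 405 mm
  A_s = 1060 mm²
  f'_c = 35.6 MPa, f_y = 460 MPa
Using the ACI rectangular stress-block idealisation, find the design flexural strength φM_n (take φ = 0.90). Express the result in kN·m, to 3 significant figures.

T = A_s f_y = 1060 × 460 = 487600 N = 487.6 kN.
From C = T: a = T/(0.85 f'_c b) = 487600/(0.85 × 35.6 × 320) = 50.36 mm.
M_n = T(d − a/2) = 487.6 kN × (405 − 25.18) mm = 185.20 kN·m.
φM_n = 0.90 × 185.20 = 166.68 kN·m.

φM_n ≈ 167 kN·m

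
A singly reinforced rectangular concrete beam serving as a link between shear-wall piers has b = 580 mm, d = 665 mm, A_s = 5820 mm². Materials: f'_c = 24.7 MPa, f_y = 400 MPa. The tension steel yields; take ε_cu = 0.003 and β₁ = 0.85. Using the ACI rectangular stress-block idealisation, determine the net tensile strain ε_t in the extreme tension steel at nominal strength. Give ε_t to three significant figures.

a = A_s f_y/(0.85 f'_c b) = 191.18 mm.
β₁ = 0.85, so c = a/β₁ = 191.18/0.85 = 224.92 mm.
From the linear strain diagram with ε_cu = 0.003: ε_t = 0.003 (d − c)/c = 0.003 × (665 − 224.92)/224.92 = 0.00587.
Since ε_t ≥ 0.005, the section is tension-controlled.

ε_t ≈ 0.00587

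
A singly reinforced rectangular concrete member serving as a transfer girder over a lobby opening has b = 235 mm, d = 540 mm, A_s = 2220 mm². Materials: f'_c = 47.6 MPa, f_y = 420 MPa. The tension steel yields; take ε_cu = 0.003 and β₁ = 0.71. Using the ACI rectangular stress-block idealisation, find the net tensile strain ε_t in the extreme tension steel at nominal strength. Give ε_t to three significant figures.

a = A_s f_y/(0.85 f'_c b) = 98.06 mm.
β₁ = 0.71, so c = a/β₁ = 98.06/0.71 = 138.11 mm.
From the linear strain diagram with ε_cu = 0.003: ε_t = 0.003 (d − c)/c = 0.003 × (540 − 138.11)/138.11 = 0.00873.
Since ε_t ≥ 0.005, the section is tension-controlled.

ε_t ≈ 0.00873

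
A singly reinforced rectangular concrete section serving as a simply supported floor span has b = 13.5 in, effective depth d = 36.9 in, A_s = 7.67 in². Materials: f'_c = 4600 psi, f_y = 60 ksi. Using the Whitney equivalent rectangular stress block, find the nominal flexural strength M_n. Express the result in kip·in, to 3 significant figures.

M_n ≈ 15000 kip·in

T = A_s f_y = 7.67 × 60 = 460.2 kips.
a = T/(0.85 f'_c b) = 460.2/(0.85 × 4.6 × 13.5) = 8.718 in.
M_n = T(d − a/2) = 460.2 × (36.9 − 4.359) = 14975.4 kip·in.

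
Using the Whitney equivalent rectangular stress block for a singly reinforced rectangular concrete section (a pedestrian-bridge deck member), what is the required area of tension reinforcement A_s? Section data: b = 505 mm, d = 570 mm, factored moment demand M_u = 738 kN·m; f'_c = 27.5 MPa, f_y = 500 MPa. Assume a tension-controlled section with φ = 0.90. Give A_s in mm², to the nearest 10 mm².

A_s ≈ 3280 mm²

M_n = M_u/φ = 738/0.90 = 820 kN·m.
With M_n = 0.85 f'_c a b (d − a/2), solve the quadratic for a:
a = d − √(d² − 2M_n/(0.85 f'_c b)) = 570 − √(570² − 2 × 820×10⁶/(0.85 × 27.5 × 505)) = 138.76 mm.
A_s = 0.85 f'_c a b / f_y = 0.85 × 27.5 × 138.76 × 505 / 500 = 3276.0 mm².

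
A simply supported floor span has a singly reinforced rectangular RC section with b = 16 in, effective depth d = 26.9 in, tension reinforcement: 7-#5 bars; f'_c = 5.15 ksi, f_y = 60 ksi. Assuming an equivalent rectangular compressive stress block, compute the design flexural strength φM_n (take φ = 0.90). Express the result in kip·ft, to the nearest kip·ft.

A_s = 7 × 0.31 = 2.17 in².
T = A_s f_y = 2.17 × 60 = 130.2 kips.
a = T/(0.85 f'_c b) = 130.2/(0.85 × 5.15 × 16) = 1.859 in.
M_n = T(d − a/2) = 130.2 × (26.9 − 0.9295) = 3381.4 kip·in = 3381.4/12 = 281.78 kip·ft.
φM_n = 0.90 × 281.78 = 253.60 kip·ft.

φM_n ≈ 254 kip·ft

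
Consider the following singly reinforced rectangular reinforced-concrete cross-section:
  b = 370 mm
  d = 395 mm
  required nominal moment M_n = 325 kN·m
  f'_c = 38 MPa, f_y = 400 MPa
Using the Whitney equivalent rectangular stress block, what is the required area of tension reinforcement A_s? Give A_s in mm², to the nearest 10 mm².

With M_n = 0.85 f'_c a b (d − a/2), solve the quadratic for a:
a = d − √(d² − 2M_n/(0.85 f'_c b)) = 395 − √(395² − 2 × 325×10⁶/(0.85 × 38 × 370)) = 76.20 mm.
A_s = 0.85 f'_c a b / f_y = 0.85 × 38 × 76.20 × 370 / 400 = 2276.7 mm².

A_s ≈ 2280 mm²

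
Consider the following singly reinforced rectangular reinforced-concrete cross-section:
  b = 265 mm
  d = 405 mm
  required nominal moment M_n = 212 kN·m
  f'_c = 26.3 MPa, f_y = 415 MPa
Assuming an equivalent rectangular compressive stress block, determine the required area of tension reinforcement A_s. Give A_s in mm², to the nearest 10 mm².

A_s ≈ 1440 mm²

With M_n = 0.85 f'_c a b (d − a/2), solve the quadratic for a:
a = d − √(d² − 2M_n/(0.85 f'_c b)) = 405 − √(405² − 2 × 212×10⁶/(0.85 × 26.3 × 265)) = 100.94 mm.
A_s = 0.85 f'_c a b / f_y = 0.85 × 26.3 × 100.94 × 265 / 415 = 1440.9 mm².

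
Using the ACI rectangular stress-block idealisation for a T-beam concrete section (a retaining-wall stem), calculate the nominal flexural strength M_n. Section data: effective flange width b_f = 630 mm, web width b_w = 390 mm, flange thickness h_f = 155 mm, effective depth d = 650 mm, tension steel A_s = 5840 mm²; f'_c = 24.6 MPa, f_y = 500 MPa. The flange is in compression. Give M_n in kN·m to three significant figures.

M_n ≈ 1560 kN·m

Tension: T = A_s f_y = 5840 × 500 = 2920000 N.
Try a within the flange: a = T/(0.85 f'_c b_f) = 2920000/(0.85 × 24.6 × 630) = 221.66 mm.
a = 221.66 > h_f = 155 mm: the block extends into the web. Split into flange-overhang and web parts.
C_f = 0.85 f'_c (b_f − b_w) h_f = 0.85 × 24.6 × (630 − 390) × 155 = 777852 N.
Remaining web compression depth: a_w = (T − C_f)/(0.85 f'_c b_w) = (2920000 − 777852)/(0.85 × 24.6 × 390) = 262.68 mm.
M_n = C_f(d − h_f/2) + (T − C_f)(d − a_w/2) = 777852 × (650 − 77.5) + 2142148 × (650 − 131.34) = 445.32 + 1111.05 = 1556.37 × 10⁶ N·mm.
M_n = 1556.37 kN·m.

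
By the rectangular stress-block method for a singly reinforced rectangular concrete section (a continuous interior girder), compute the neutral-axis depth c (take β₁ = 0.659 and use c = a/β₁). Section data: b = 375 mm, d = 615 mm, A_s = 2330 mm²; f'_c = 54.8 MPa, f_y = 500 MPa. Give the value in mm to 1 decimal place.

c ≈ 101.2 mm

T = A_s f_y = 2330 × 500 = 1165000 N = 1165 kN.
Setting C = 0.85 f'_c a b equal to T: a = 1165000/(0.85 × 54.8 × 375) = 66.695 mm.
With β₁ = 0.659, c = a/β₁ = 66.695/0.659 = 101.2 mm.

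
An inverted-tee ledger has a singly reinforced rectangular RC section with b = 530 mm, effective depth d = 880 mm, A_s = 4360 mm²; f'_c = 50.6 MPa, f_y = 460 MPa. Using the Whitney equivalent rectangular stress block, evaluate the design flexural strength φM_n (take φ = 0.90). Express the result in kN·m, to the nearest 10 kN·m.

T = A_s f_y = 4360 × 460 = 2005600 N = 2005.6 kN.
From C = T: a = T/(0.85 f'_c b) = 2005600/(0.85 × 50.6 × 530) = 87.98 mm.
M_n = T(d − a/2) = 2005.6 kN × (880 − 43.99) mm = 1676.70 kN·m.
φM_n = 0.90 × 1676.70 = 1509.03 kN·m.

φM_n ≈ 1510 kN·m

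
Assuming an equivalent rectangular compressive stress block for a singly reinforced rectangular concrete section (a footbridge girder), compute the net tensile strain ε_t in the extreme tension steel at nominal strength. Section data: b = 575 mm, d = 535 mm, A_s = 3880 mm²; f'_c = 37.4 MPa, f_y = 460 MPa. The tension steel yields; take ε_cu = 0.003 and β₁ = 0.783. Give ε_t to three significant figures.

a = A_s f_y/(0.85 f'_c b) = 97.64 mm.
β₁ = 0.783, so c = a/β₁ = 97.64/0.783 = 124.70 mm.
From the linear strain diagram with ε_cu = 0.003: ε_t = 0.003 (d − c)/c = 0.003 × (535 − 124.70)/124.70 = 0.00987.
Since ε_t ≥ 0.005, the section is tension-controlled.

ε_t ≈ 0.00987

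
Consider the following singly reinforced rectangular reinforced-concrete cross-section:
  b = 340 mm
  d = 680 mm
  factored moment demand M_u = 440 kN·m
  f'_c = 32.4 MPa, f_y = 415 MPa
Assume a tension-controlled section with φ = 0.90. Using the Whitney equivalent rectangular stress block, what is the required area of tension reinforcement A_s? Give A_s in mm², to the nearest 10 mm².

M_n = M_u/φ = 440/0.90 = 488.889 kN·m.
With M_n = 0.85 f'_c a b (d − a/2), solve the quadratic for a:
a = d − √(d² − 2M_n/(0.85 f'_c b)) = 680 − √(680² − 2 × 488.889×10⁶/(0.85 × 32.4 × 340)) = 81.69 mm.
A_s = 0.85 f'_c a b / f_y = 0.85 × 32.4 × 81.69 × 340 / 415 = 1843.2 mm².

A_s ≈ 1840 mm²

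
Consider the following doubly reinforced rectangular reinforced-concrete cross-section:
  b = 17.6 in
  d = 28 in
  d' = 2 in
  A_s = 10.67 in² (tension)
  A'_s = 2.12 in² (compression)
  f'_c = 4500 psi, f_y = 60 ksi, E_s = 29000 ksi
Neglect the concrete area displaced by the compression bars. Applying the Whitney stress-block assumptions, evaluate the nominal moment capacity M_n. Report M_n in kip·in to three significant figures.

M_n ≈ 15700 kip·in

Assume both steels yield.
a = (A_s − A'_s) f_y/(0.85 f'_c b) = (10.67 − 2.12) × 60/(0.85 × 4.5 × 17.6) = 7.620 in.
c = a/β₁ = 7.620/0.825 = 9.236 in; ε'_s = 0.003(c − d')/c = 0.0024 ≥ ε_y = 0.0021, so the compression steel yields.
M_n = (A_s − A'_s) f_y (d − a/2) + A'_s f_y (d − d') = 513 × (28 − 3.81) + 127.2 × (28 − 2) = 12409.5 + 3307.2 = 15716.7 kip·in.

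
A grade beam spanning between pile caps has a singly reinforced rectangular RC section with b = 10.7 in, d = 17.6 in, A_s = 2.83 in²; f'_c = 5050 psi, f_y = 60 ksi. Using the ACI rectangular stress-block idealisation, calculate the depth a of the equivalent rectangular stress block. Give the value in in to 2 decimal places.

a ≈ 3.70 in

T = A_s f_y = 2.83 × 60 = 169.8 kips.
a = T/(0.85 f'_c b) = 169.8/(0.85 × 5.05 × 10.7) = 3.70 in.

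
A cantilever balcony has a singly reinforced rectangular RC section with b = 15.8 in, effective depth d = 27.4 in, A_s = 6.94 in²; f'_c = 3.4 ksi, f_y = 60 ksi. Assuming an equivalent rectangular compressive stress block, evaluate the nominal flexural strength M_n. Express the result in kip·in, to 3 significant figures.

M_n ≈ 9510 kip·in

T = A_s f_y = 6.94 × 60 = 416.4 kips.
a = T/(0.85 f'_c b) = 416.4/(0.85 × 3.4 × 15.8) = 9.119 in.
M_n = T(d − a/2) = 416.4 × (27.4 − 4.5595) = 9510.8 kip·in.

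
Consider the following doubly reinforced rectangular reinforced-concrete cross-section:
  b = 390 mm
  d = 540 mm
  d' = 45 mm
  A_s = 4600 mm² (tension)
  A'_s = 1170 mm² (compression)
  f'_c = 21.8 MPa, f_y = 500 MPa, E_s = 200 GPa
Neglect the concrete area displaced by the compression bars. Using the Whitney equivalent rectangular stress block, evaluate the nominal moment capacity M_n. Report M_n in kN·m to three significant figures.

M_n ≈ 1010 kN·m

Assume both tension and compression steel yield.
Net tension couple steel: A_s − A'_s = 3430 mm².
a = (A_s − A'_s) f_y / (0.85 f'_c b) = 1715000/(0.85 × 21.8 × 390) = 237.31 mm.
c = a/β₁ = 237.31/0.85 = 279.19 mm; ε'_s = 0.003(c − d')/c = 0.0025 ≥ f_y/E_s = 0.0025, so compression steel does yield.
M_n = (A_s − A'_s) f_y (d − a/2) + A'_s f_y (d − d') = [1715000 × (540 − 118.655) + 585000 × (540 − 45)] × 10⁻⁶ = 722.61 + 289.58 = 1012.19 kN·m.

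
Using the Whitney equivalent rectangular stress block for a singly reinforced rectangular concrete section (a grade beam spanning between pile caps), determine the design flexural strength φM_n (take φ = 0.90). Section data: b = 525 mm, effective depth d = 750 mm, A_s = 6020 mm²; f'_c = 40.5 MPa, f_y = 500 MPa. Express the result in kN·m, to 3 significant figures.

T = A_s f_y = 6020 × 500 = 3010000 N = 3010 kN.
From C = T: a = T/(0.85 f'_c b) = 3010000/(0.85 × 40.5 × 525) = 166.55 mm.
M_n = T(d − a/2) = 3010 kN × (750 − 83.275) mm = 2006.84 kN·m.
φM_n = 0.90 × 2006.84 = 1806.16 kN·m.

φM_n ≈ 1810 kN·m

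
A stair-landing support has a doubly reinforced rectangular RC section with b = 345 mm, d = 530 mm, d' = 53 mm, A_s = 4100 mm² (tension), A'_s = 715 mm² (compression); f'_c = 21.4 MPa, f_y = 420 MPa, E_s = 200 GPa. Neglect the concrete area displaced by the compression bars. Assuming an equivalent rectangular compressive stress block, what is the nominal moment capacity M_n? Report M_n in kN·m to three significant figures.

M_n ≈ 736 kN·m

Assume both tension and compression steel yield.
Net tension couple steel: A_s − A'_s = 3385 mm².
a = (A_s − A'_s) f_y / (0.85 f'_c b) = 1421700/(0.85 × 21.4 × 345) = 226.55 mm.
c = a/β₁ = 226.55/0.85 = 266.53 mm; ε'_s = 0.003(c − d')/c = 0.0024 ≥ f_y/E_s = 0.0021, so compression steel does yield.
M_n = (A_s − A'_s) f_y (d − a/2) + A'_s f_y (d − d') = [1421700 × (530 − 113.275) + 300300 × (530 − 53)] × 10⁻⁶ = 592.46 + 143.24 = 735.70 kN·m.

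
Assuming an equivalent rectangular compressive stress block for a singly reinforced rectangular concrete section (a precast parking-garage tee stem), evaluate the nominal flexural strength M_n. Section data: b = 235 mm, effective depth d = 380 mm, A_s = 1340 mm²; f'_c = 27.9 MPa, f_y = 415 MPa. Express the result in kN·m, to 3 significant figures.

T = A_s f_y = 1340 × 415 = 556100 N = 556.1 kN.
From C = T: a = T/(0.85 f'_c b) = 556100/(0.85 × 27.9 × 235) = 99.78 mm.
M_n = T(d − a/2) = 556.1 kN × (380 − 49.89) mm = 183.57 kN·m.

M_n ≈ 184 kN·m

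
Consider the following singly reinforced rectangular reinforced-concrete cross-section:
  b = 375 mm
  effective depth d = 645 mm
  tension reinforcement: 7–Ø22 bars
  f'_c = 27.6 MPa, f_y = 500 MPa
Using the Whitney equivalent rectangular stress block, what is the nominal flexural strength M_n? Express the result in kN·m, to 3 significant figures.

M_n ≈ 757 kN·m

A_s = 7 × 380 = 2660 mm².
T = A_s f_y = 2660 × 500 = 1330000 N = 1330 kN.
From C = T: a = T/(0.85 f'_c b) = 1330000/(0.85 × 27.6 × 375) = 151.18 mm.
M_n = T(d − a/2) = 1330 kN × (645 − 75.59) mm = 757.32 kN·m.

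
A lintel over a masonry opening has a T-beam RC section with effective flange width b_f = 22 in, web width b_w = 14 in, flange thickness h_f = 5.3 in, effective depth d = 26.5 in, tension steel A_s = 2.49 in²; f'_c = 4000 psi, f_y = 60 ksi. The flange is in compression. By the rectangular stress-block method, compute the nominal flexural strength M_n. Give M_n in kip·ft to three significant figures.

M_n ≈ 317 kip·ft

Tension: T = A_s f_y = 2.49 × 60 = 149.4 kips.
Try a within the flange: a = T/(0.85 f'_c b_f) = 149.4/(0.85 × 4 × 22) = 1.997 in.
Since a = 1.997 ≤ h_f = 5.3 in, the stress block lies entirely in the flange; analyse as a rectangular beam of width b_f.
M_n = T(d − a/2) = 149.4 × (26.5 − 0.9985) = 3809.9 kip·in.
M_n = 3809.9/12 = 317.49 kip·ft.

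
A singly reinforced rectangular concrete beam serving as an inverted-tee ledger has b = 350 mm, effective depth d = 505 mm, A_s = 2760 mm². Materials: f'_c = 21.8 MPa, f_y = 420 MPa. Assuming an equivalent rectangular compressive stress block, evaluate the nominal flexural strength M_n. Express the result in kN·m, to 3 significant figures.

T = A_s f_y = 2760 × 420 = 1159200 N = 1159.2 kN.
From C = T: a = T/(0.85 f'_c b) = 1159200/(0.85 × 21.8 × 350) = 178.74 mm.
M_n = T(d − a/2) = 1159.2 kN × (505 − 89.37) mm = 481.80 kN·m.

M_n ≈ 482 kN·m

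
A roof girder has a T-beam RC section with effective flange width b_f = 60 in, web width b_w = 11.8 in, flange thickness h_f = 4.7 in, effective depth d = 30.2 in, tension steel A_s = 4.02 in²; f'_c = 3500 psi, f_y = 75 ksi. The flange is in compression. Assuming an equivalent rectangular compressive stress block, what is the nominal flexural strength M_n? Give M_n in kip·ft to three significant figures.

M_n ≈ 738 kip·ft

Tension: T = A_s f_y = 4.02 × 75 = 301.5 kips.
Try a within the flange: a = T/(0.85 f'_c b_f) = 301.5/(0.85 × 3.5 × 60) = 1.689 in.
Since a = 1.689 ≤ h_f = 4.7 in, the stress block lies entirely in the flange; analyse as a rectangular beam of width b_f.
M_n = T(d − a/2) = 301.5 × (30.2 − 0.8445) = 8850.7 kip·in.
M_n = 8850.7/12 = 737.56 kip·ft.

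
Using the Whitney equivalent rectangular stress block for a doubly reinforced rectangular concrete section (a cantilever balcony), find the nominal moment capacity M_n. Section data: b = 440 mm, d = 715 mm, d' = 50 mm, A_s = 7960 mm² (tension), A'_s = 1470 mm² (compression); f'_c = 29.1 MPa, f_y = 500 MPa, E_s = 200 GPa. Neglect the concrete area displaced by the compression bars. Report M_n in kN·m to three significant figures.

Assume both tension and compression steel yield.
Net tension couple steel: A_s − A'_s = 6490 mm².
a = (A_s − A'_s) f_y / (0.85 f'_c b) = 3245000/(0.85 × 29.1 × 440) = 298.16 mm.
c = a/β₁ = 298.16/0.842 = 354.11 mm; ε'_s = 0.003(c − d')/c = 0.0026 ≥ f_y/E_s = 0.0025, so compression steel does yield.
M_n = (A_s − A'_s) f_y (d − a/2) + A'_s f_y (d − d') = [3245000 × (715 − 149.08) + 735000 × (715 − 50)] × 10⁻⁶ = 1836.41 + 488.78 = 2325.19 kN·m.

M_n ≈ 2330 kN·m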